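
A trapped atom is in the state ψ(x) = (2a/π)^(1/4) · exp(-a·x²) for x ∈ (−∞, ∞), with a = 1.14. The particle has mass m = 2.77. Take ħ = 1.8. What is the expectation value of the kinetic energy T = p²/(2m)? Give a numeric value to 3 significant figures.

0.667

T = −(ħ²/2m) d²/dx², so ⟨T⟩ = −(ħ²/2m) ∫ ψ*·ψ'' dx; with m = 2.77.
Gaussian moments: ∫x^(2j)·e^(−2ax²) dx = (2j−1)!!/(4a)^j · √(π/(2a)), odd powers integrate to 0; here √(π/(2a)) = 1.1738. Derivatives: d/dx e^(−ax²) = −2ax·e^(−ax²), d²/dx² e^(−ax²) = (4a²x² − 2a)·e^(−ax²).
⟨T⟩ = 0.66671.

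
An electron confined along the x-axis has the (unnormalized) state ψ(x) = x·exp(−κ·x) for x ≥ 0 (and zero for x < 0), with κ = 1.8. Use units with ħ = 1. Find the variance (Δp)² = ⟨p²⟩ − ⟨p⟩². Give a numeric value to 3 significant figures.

Compute ⟨p⟩ and ⟨p²⟩ separately; (Δp)² = ⟨p²⟩ − ⟨p⟩².
Differentiate x·exp(−κ·x) with the product rule; every integrand then reduces to terms xʲ·e^(−2κx) on [0, ∞), with ∫₀^∞ xʲ·e^(−2κx) dx = j!/(2κ)^(j+1).
Normalization: ∫|ψ|² dx = 0.042867.
⟨p⟩ = 0.0000 and ⟨p²⟩ = 3.2400.
(Δp)² = 3.2400 − (0.0000)² = 3.2400.

3.24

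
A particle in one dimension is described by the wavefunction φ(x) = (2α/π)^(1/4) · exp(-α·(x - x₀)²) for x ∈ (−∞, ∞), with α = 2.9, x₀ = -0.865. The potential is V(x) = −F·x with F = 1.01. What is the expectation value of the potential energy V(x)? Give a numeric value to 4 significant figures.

⟨V⟩ = ∫ V(x)·|φ|² dx.
Gaussian moments (u = x − x₀): ∫u^(2j)·e^(−2αu²) du = (2j−1)!!/(4α)^j · √(π/(2α)), odd powers integrate to 0; here √(π/(2α)) = 0.73597.
⟨V⟩ = 0.87365.

0.8737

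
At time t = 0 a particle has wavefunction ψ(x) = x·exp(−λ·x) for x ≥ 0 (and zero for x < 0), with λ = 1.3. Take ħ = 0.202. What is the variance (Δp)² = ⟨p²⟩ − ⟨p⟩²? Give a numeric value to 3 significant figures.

0.0690

Compute ⟨p⟩ and ⟨p²⟩ separately; (Δp)² = ⟨p²⟩ − ⟨p⟩².
Differentiate x·exp(−λ·x) with the product rule; every integrand then reduces to terms xʲ·e^(−2λx) on [0, ∞), with ∫₀^∞ xʲ·e^(−2λx) dx = j!/(2λ)^(j+1).
Normalization: ∫|ψ|² dx = 0.11379.
⟨p⟩ = 0.0000 and ⟨p²⟩ = 0.068959.
(Δp)² = 0.068959 − (0.0000)² = 0.068959.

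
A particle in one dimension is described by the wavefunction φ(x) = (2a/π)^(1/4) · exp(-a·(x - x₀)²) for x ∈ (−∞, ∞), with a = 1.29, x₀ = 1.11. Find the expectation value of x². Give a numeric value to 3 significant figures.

1.43

⟨x²⟩ = ∫ x²·|φ|² dx (integrals over the domain).
Gaussian moments (u = x − x₀): ∫u^(2j)·e^(−2au²) du = (2j−1)!!/(4a)^j · √(π/(2a)), odd powers integrate to 0; here √(π/(2a)) = 1.1035.
⟨x²⟩ = 1.4259.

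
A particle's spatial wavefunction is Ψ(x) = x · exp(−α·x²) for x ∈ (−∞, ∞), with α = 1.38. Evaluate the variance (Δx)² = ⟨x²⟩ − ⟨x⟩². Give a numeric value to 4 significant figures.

Compute ⟨x⟩ and ⟨x²⟩ separately, then (Δx)² = ⟨x²⟩ − ⟨x⟩².
Expand each integrand as polynomial × e^(−2αx²) and use ∫x^(2j)·e^(−2αx²) dx = (2j−1)!!/(4α)^j · √(π/(2α)), odd powers → 0; here √(π/(2α)) = 1.0669.
Normalization: ∫|Ψ|² dx = 0.19328.
⟨x⟩ = 0.0000 and ⟨x²⟩ = 0.54348.
(Δx)² = 0.54348 − (0.0000)² = 0.54348.

0.5435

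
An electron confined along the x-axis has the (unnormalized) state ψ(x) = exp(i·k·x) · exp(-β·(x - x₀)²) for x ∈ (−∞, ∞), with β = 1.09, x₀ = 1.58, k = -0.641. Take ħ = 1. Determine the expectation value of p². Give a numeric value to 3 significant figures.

p² ψ = −ħ² d²ψ/dx²; ⟨p²⟩ = −ħ² ∫ ψ*·ψ'' dx / ∫|ψ|² dx.
Gaussian moments (u = x − x₀): ∫u^(2j)·e^(−2βu²) du = (2j−1)!!/(4β)^j · √(π/(2β)), odd powers integrate to 0; here √(π/(2β)) = 1.2005. Derivatives: ψ′ = (ik − 2βu)·ψ, ψ″ = ((ik − 2βu)² − 2β)·ψ; the odd-in-u pieces drop out.
State is unnormalized: ∫|ψ|² dx = 1.2005, and ∫ψ*·(−ħ² ψ'') dx = 1.8017, so ⟨p²⟩ = 1.8017 / 1.2005.
⟨p²⟩ = 1.5009.

1.50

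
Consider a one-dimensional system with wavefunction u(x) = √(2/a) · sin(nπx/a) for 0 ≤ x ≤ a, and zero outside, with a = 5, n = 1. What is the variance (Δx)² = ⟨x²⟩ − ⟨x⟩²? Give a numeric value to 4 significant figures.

0.8168

Compute ⟨x⟩ and ⟨x²⟩ separately, then (Δx)² = ⟨x²⟩ − ⟨x⟩².
With sin²θ = (1 − cos2θ)/2 on 0 ≤ x ≤ a: ∫sin²(nπx/a) dx = a/2, ∫x·sin²(nπx/a) dx = a²/4, ∫x²·sin²(nπx/a) dx = a³·(1/6 − 1/(4n²π²)); higher powers xᵏ the same way, integrating xᵏ·cos(2nπx/a) by parts.
⟨x⟩ = 2.5000 and ⟨x²⟩ = 7.0668.
(Δx)² = 7.0668 − (2.5000)² = 0.81682.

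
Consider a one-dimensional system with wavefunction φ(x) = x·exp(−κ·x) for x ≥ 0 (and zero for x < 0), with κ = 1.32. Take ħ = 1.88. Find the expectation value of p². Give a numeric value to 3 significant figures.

p² φ = −ħ² d²φ/dx²; ⟨p²⟩ = −ħ² ∫ φ*·φ'' dx / ∫|φ|² dx.
Differentiate x·exp(−κ·x) with the product rule; every integrand then reduces to terms xʲ·e^(−2κx) on [0, ∞), with ∫₀^∞ xʲ·e^(−2κx) dx = j!/(2κ)^(j+1).
State is unnormalized: ∫|φ|² dx = 0.10870, and ∫φ*·(−ħ² φ'') dx = 0.66939, so ⟨p²⟩ = 0.66939 / 0.10870.
⟨p²⟩ = 6.1583.

6.16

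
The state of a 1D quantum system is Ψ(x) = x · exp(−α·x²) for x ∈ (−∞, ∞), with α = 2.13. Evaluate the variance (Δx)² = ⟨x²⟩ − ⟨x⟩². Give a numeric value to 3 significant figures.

0.352

Compute ⟨x⟩ and ⟨x²⟩ separately, then (Δx)² = ⟨x²⟩ − ⟨x⟩².
Expand each integrand as polynomial × e^(−2αx²) and use ∫x^(2j)·e^(−2αx²) dx = (2j−1)!!/(4α)^j · √(π/(2α)), odd powers → 0; here √(π/(2α)) = 0.85876.
Normalization: ∫|Ψ|² dx = 0.10079.
⟨x⟩ = 0.0000 and ⟨x²⟩ = 0.35211.
(Δx)² = 0.35211 − (0.0000)² = 0.35211.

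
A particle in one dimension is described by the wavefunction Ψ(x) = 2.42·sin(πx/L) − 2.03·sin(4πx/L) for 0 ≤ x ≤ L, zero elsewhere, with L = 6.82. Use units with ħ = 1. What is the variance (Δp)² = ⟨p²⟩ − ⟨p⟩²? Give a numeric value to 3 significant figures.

1.53

Compute ⟨p⟩ and ⟨p²⟩ separately; (Δp)² = ⟨p²⟩ − ⟨p⟩².
d²/dx² sin(jπx/L) = −(jπ/L)²·sin(jπx/L); on 0 ≤ x ≤ L, ∫sin²(jπx/L) dx = L/2 and ∫sin(jπx/L)·sin(lπx/L) dx = 0 for j ≠ l, so only diagonal terms survive in ∫|Ψ|² and ∫Ψ·Ψ″; ∫Ψ·Ψ′ dx = [Ψ²/2] between the walls = 0.
Normalization: ∫|Ψ|² dx = 34.023.
⟨p⟩ = 0.0000 and ⟨p²⟩ = 1.5268.
(Δp)² = 1.5268 − (0.0000)² = 1.5268.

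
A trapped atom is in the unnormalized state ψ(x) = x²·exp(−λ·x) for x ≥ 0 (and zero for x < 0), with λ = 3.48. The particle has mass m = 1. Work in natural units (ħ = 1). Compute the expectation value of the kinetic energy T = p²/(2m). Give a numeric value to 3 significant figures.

T = −(ħ²/2m) d²/dx², so ⟨T⟩ = −(ħ²/2m) ∫ ψ*·ψ'' dx / ∫|ψ|² dx; with m = 1.
Differentiate x²·exp(−λ·x) with the product rule; every integrand then reduces to terms xʲ·e^(−2λx) on [0, ∞), with ∫₀^∞ xʲ·e^(−2λx) dx = j!/(2λ)^(j+1).
State is unnormalized: ∫|ψ|² dx = 0.0014695, and ∫ψ*·(−ħ²/2m · ψ'') dx = 0.0029660, so ⟨T⟩ = 0.0029660 / 0.0014695.
⟨T⟩ = 2.0184.

2.02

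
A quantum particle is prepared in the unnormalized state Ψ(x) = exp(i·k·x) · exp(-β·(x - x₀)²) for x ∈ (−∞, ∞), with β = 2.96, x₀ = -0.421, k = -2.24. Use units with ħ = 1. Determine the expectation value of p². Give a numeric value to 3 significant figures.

7.98

p² Ψ = −ħ² d²Ψ/dx²; ⟨p²⟩ = −ħ² ∫ Ψ*·Ψ'' dx / ∫|Ψ|² dx.
Gaussian moments (u = x − x₀): ∫u^(2j)·e^(−2βu²) du = (2j−1)!!/(4β)^j · √(π/(2β)), odd powers integrate to 0; here √(π/(2β)) = 0.72847. Derivatives: Ψ′ = (ik − 2βu)·Ψ, Ψ″ = ((ik − 2βu)² − 2β)·Ψ; the odd-in-u pieces drop out.
State is unnormalized: ∫|Ψ|² dx = 0.72847, and ∫Ψ*·(−ħ² Ψ'') dx = 5.8115, so ⟨p²⟩ = 5.8115 / 0.72847.
⟨p²⟩ = 7.9776.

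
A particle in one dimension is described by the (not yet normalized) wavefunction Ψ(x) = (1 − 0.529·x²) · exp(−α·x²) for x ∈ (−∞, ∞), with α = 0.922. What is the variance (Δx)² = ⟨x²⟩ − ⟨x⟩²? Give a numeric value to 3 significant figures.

Compute ⟨x⟩ and ⟨x²⟩ separately, then (Δx)² = ⟨x²⟩ − ⟨x⟩².
Expand each integrand as polynomial × e^(−2αx²) and use ∫x^(2j)·e^(−2αx²) dx = (2j−1)!!/(4α)^j · √(π/(2α)), odd powers → 0; here √(π/(2α)) = 1.3053.
Normalization: ∫|Ψ|² dx = 1.0114.
⟨x⟩ = 0.0000 and ⟨x²⟩ = 0.15677.
(Δx)² = 0.15677 − (0.0000)² = 0.15677.

0.157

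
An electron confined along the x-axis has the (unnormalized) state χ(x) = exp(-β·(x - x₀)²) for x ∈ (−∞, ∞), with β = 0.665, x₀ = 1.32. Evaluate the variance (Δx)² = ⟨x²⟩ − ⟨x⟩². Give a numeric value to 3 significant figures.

0.376

Compute ⟨x⟩ and ⟨x²⟩ separately, then (Δx)² = ⟨x²⟩ − ⟨x⟩².
Gaussian moments (u = x − x₀): ∫u^(2j)·e^(−2βu²) du = (2j−1)!!/(4β)^j · √(π/(2β)), odd powers integrate to 0; here √(π/(2β)) = 1.5369.
Normalization: ∫|χ|² dx = 1.5369.
⟨x⟩ = 1.3200 and ⟨x²⟩ = 2.1183.
(Δx)² = 2.1183 − (1.3200)² = 0.37594.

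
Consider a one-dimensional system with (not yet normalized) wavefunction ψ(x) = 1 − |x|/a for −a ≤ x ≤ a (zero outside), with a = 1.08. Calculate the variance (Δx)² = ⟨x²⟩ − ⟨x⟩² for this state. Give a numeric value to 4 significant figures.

Compute ⟨x⟩ and ⟨x²⟩ separately, then (Δx)² = ⟨x²⟩ − ⟨x⟩².
ψ is even, so ∫ over [−a, a] = 2∫₀ᵃ with ψ = 1 − x/a there: ∫₀ᵃ (1 − x/a)² dx = a/3, ∫₀ᵃ x²(1 − x/a)² dx = a³/30, ∫₀ᵃ x⁴(1 − x/a)² dx = a⁵/105.
Normalization: ∫|ψ|² dx = 0.72000.
⟨x⟩ = 0.0000 and ⟨x²⟩ = 0.11664.
(Δx)² = 0.11664 − (0.0000)² = 0.11664.

0.1166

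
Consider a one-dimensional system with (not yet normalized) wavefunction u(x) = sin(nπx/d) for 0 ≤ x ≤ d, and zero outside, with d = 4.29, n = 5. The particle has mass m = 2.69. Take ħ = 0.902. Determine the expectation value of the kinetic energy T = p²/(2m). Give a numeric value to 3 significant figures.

2.03

T = −(ħ²/2m) d²/dx², so ⟨T⟩ = −(ħ²/2m) ∫ u*·u'' dx / ∫|u|² dx; with m = 2.69.
d/dx sin(nπx/d) = (nπ/d)·cos(nπx/d) and d²/dx² sin(nπx/d) = −(nπ/d)²·sin(nπx/d); on 0 ≤ x ≤ d, ∫sin²(nπx/d) dx = d/2 and ∫sin(nπx/d)·cos(nπx/d) dx = 0.
State is unnormalized: ∫|u|² dx = 2.1450, and ∫u*·(−ħ²/2m · u'') dx = 4.3489, so ⟨T⟩ = 4.3489 / 2.1450.
⟨T⟩ = 2.0275.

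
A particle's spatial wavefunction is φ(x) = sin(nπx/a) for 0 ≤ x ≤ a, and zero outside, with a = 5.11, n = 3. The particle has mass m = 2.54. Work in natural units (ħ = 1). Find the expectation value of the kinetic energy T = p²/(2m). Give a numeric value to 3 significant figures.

T = −(ħ²/2m) d²/dx², so ⟨T⟩ = −(ħ²/2m) ∫ φ*·φ'' dx / ∫|φ|² dx; with m = 2.54.
d/dx sin(nπx/a) = (nπ/a)·cos(nπx/a) and d²/dx² sin(nπx/a) = −(nπ/a)²·sin(nπx/a); on 0 ≤ x ≤ a, ∫sin²(nπx/a) dx = a/2 and ∫sin(nπx/a)·cos(nπx/a) dx = 0.
State is unnormalized: ∫|φ|² dx = 2.5550, and ∫φ*·(−ħ²/2m · φ'') dx = 1.7109, so ⟨T⟩ = 1.7109 / 2.5550.
⟨T⟩ = 0.66963.

0.670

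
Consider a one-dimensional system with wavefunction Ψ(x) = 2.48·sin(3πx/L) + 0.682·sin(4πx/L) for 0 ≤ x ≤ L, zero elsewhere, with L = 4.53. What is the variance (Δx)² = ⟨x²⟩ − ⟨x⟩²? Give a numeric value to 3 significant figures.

1.39

Compute ⟨x⟩ and ⟨x²⟩ separately, then (Δx)² = ⟨x²⟩ − ⟨x⟩².
On 0 ≤ x ≤ L (j ≠ l): ∫sin²(jπx/L) dx = L/2, ∫sin(jπx/L)·sin(lπx/L) dx = 0; diagonal moments ∫x·sin²(jπx/L) dx = L²/4, ∫x²·sin²(jπx/L) dx = L³·(1/6 − 1/(4j²π²)); cross terms ∫x·sin(jπx/L)·sin(lπx/L) dx = 0 for j + l even and −4jlL²/(π²(j² − l²)²) for j + l odd, ∫x²·sin(jπx/L)·sin(lπx/L) dx = (−1)^(j+l)·4jlL³/(π²(j² − l²)²); higher powers the same way via product-to-sum and parts.
Normalization: ∫|Ψ|² dx = 14.984.
⟨x⟩ = 1.8052 and ⟨x²⟩ = 4.6454.
(Δx)² = 4.6454 − (1.8052)² = 1.3867.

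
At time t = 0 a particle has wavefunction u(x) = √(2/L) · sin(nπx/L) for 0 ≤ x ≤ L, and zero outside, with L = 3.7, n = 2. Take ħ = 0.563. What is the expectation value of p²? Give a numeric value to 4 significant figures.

p² u = −ħ² d²u/dx²; ⟨p²⟩ = −ħ² ∫ u*·u'' dx.
d/dx sin(nπx/L) = (nπ/L)·cos(nπx/L) and d²/dx² sin(nπx/L) = −(nπ/L)²·sin(nπx/L); on 0 ≤ x ≤ L, ∫sin²(nπx/L) dx = L/2 and ∫sin(nπx/L)·cos(nπx/L) dx = 0.
⟨p²⟩ = 0.91406.

0.9141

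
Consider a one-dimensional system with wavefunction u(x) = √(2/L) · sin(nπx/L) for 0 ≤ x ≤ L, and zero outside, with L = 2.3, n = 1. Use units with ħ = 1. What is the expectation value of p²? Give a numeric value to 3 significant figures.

p² u = −ħ² d²u/dx²; ⟨p²⟩ = −ħ² ∫ u*·u'' dx.
d/dx sin(nπx/L) = (nπ/L)·cos(nπx/L) and d²/dx² sin(nπx/L) = −(nπ/L)²·sin(nπx/L); on 0 ≤ x ≤ L, ∫sin²(nπx/L) dx = L/2 and ∫sin(nπx/L)·cos(nπx/L) dx = 0.
⟨p²⟩ = 1.8657.

1.87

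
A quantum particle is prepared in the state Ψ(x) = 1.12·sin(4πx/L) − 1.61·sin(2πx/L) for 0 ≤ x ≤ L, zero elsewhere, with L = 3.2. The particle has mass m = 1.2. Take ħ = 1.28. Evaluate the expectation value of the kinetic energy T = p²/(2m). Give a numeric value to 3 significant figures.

T = −(ħ²/2m) d²/dx², so ⟨T⟩ = −(ħ²/2m) ∫ Ψ*·Ψ'' dx / ∫|Ψ|² dx; with m = 1.2.
d²/dx² sin(jπx/L) = −(jπ/L)²·sin(jπx/L); on 0 ≤ x ≤ L, ∫sin²(jπx/L) dx = L/2 and ∫sin(jπx/L)·sin(lπx/L) dx = 0 for j ≠ l, so only diagonal terms survive in ∫|Ψ|² and ∫Ψ·Ψ″; ∫Ψ·Ψ′ dx = [Ψ²/2] between the walls = 0.
State is unnormalized: ∫|Ψ|² dx = 6.1544, and ∫Ψ*·(−ħ²/2m · Ψ'') dx = 32.045, so ⟨T⟩ = 32.045 / 6.1544.
⟨T⟩ = 5.2068.

5.21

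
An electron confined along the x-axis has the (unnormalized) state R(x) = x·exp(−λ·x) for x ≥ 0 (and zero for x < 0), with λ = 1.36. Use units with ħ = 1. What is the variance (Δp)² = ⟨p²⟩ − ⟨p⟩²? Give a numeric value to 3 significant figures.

1.85

Compute ⟨p⟩ and ⟨p²⟩ separately; (Δp)² = ⟨p²⟩ − ⟨p⟩².
Differentiate x·exp(−λ·x) with the product rule; every integrand then reduces to terms xʲ·e^(−2λx) on [0, ∞), with ∫₀^∞ xʲ·e^(−2λx) dx = j!/(2λ)^(j+1).
Normalization: ∫|R|² dx = 0.099386.
⟨p⟩ = 0.0000 and ⟨p²⟩ = 1.8496.
(Δp)² = 1.8496 − (0.0000)² = 1.8496.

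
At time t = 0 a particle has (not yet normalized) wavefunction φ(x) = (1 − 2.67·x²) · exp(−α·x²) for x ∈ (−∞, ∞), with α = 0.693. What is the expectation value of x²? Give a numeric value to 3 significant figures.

1.78

⟨x²⟩ = ∫ x²·|φ|² dx / ∫|φ|² dx (integrals over the domain).
Expand each integrand as polynomial × e^(−2αx²) and use ∫x^(2j)·e^(−2αx²) dx = (2j−1)!!/(4α)^j · √(π/(2α)), odd powers → 0; here √(π/(2α)) = 1.5055.
State is unnormalized: ∫|φ|² dx = 2.7956, and ∫φ*·x²·φ dx = 4.9626, so ⟨x²⟩ = 4.9626 / 2.7956.
⟨x²⟩ = 1.7752.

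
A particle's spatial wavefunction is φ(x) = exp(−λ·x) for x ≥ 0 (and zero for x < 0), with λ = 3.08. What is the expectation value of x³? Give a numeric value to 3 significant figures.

⟨x³⟩ = ∫ x³·|φ|² dx / ∫|φ|² dx (integrals over the domain).
Every integrand reduces to terms xʲ·e^(−2λx) on [0, ∞); use ∫₀^∞ xʲ·e^(−2λx) dx = j!/(2λ)^(j+1).
State is unnormalized: ∫|φ|² dx = 0.16234, and ∫φ*·x³·φ dx = 0.0041670, so ⟨x³⟩ = 0.0041670 / 0.16234.
⟨x³⟩ = 0.025669.

0.0257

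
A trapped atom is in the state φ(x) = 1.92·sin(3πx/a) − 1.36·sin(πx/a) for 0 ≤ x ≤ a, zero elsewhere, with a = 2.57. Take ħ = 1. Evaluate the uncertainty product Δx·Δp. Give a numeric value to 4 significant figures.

1.294

Δx = √(⟨x²⟩−⟨x⟩²), Δp = √(⟨p²⟩−⟨p⟩²).
On 0 ≤ x ≤ a (j ≠ l): ∫sin²(jπx/a) dx = a/2, ∫sin(jπx/a)·sin(lπx/a) dx = 0; diagonal moments ∫x·sin²(jπx/a) dx = a²/4, ∫x²·sin²(jπx/a) dx = a³·(1/6 − 1/(4j²π²)); cross terms ∫x·sin(jπx/a)·sin(lπx/a) dx = 0 for j + l even and −4jla²/(π²(j² − l²)²) for j + l odd, ∫x²·sin(jπx/a)·sin(lπx/a) dx = (−1)^(j+l)·4jla³/(π²(j² − l²)²); higher powers the same way via product-to-sum and parts. d²/dx² sin(jπx/a) = −(jπ/a)²·sin(jπx/a); on 0 ≤ x ≤ a, ∫sin²(jπx/a) dx = a/2 and ∫sin(jπx/a)·sin(lπx/a) dx = 0 for j ≠ l, so only diagonal terms survive in ∫|φ|² and ∫φ·φ″; ∫φ·φ′ dx = [φ²/2] between the walls = 0.
Normalization: ∫|φ|² dx = 7.1138.
⟨x⟩ = 1.2850, ⟨x²⟩ = 1.8283 ⇒ Δx = 0.42085.
⟨p⟩ = 0.0000, ⟨p²⟩ = 9.4546 ⇒ Δp = 3.0748.
Δx·Δp = 1.2941.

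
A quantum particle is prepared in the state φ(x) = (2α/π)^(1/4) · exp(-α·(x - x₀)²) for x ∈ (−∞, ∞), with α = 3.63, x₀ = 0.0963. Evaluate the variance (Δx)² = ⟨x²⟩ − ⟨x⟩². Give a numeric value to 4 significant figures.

0.06887

Compute ⟨x⟩ and ⟨x²⟩ separately, then (Δx)² = ⟨x²⟩ − ⟨x⟩².
Gaussian moments (u = x − x₀): ∫u^(2j)·e^(−2αu²) du = (2j−1)!!/(4α)^j · √(π/(2α)), odd powers integrate to 0; here √(π/(2α)) = 0.65782.
⟨x⟩ = 0.096300 and ⟨x²⟩ = 0.078144.
(Δx)² = 0.078144 − (0.096300)² = 0.068871.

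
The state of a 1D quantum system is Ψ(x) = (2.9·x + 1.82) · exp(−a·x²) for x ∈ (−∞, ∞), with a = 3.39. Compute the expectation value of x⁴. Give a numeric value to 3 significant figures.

0.0266

⟨x⁴⟩ = ∫ x⁴·|Ψ|² dx / ∫|Ψ|² dx (integrals over the domain).
Expand each integrand as polynomial × e^(−2ax²) and use ∫x^(2j)·e^(−2ax²) dx = (2j−1)!!/(4a)^j · √(π/(2a)), odd powers → 0; here √(π/(2a)) = 0.68071.
State is unnormalized: ∫|Ψ|² dx = 2.6770, and ∫Ψ*·x⁴·Ψ dx = 0.071228, so ⟨x⁴⟩ = 0.071228 / 2.6770.
⟨x⁴⟩ = 0.026608.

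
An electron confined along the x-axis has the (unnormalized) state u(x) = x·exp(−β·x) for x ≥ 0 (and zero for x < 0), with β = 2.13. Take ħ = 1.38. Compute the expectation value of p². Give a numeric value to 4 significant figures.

8.640

p² u = −ħ² d²u/dx²; ⟨p²⟩ = −ħ² ∫ u*·u'' dx / ∫|u|² dx.
Differentiate x·exp(−β·x) with the product rule; every integrand then reduces to terms xʲ·e^(−2βx) on [0, ∞), with ∫₀^∞ xʲ·e^(−2βx) dx = j!/(2β)^(j+1).
State is unnormalized: ∫|u|² dx = 0.025870, and ∫u*·(−ħ² u'') dx = 0.22352, so ⟨p²⟩ = 0.22352 / 0.025870.
⟨p²⟩ = 8.6401.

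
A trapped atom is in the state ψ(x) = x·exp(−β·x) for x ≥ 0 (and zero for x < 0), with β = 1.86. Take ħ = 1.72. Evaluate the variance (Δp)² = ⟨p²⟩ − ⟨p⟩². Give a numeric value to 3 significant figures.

10.2

Compute ⟨p⟩ and ⟨p²⟩ separately; (Δp)² = ⟨p²⟩ − ⟨p⟩².
Differentiate x·exp(−β·x) with the product rule; every integrand then reduces to terms xʲ·e^(−2βx) on [0, ∞), with ∫₀^∞ xʲ·e^(−2βx) dx = j!/(2β)^(j+1).
Normalization: ∫|ψ|² dx = 0.038851.
⟨p⟩ = 0.0000 and ⟨p²⟩ = 10.235.
(Δp)² = 10.235 − (0.0000)² = 10.235.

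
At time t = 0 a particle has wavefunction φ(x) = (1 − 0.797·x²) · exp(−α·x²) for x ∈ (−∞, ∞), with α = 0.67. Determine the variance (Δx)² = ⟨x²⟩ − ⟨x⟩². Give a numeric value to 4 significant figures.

0.3018

Compute ⟨x⟩ and ⟨x²⟩ separately, then (Δx)² = ⟨x²⟩ − ⟨x⟩².
Expand each integrand as polynomial × e^(−2αx²) and use ∫x^(2j)·e^(−2αx²) dx = (2j−1)!!/(4α)^j · √(π/(2α)), odd powers → 0; here √(π/(2α)) = 1.5312.
Normalization: ∫|φ|² dx = 1.0267.
⟨x⟩ = 0.0000 and ⟨x²⟩ = 0.30175.
(Δx)² = 0.30175 − (0.0000)² = 0.30175.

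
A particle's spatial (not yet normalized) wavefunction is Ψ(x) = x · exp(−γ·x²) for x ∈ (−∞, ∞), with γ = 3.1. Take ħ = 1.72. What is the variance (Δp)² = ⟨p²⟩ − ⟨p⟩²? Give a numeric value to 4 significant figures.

Compute ⟨p⟩ and ⟨p²⟩ separately; (Δp)² = ⟨p²⟩ − ⟨p⟩².
Expand each integrand as polynomial × e^(−2γx²) and use ∫x^(2j)·e^(−2γx²) dx = (2j−1)!!/(4γ)^j · √(π/(2γ)), odd powers → 0; here √(π/(2γ)) = 0.71183. Differentiate with the product rule, d/dx e^(−γx²) = −2γx·e^(−γx²).
Normalization: ∫|Ψ|² dx = 0.057406.
⟨p⟩ = 0.0000 and ⟨p²⟩ = 27.513.
(Δp)² = 27.513 − (0.0000)² = 27.513.

27.51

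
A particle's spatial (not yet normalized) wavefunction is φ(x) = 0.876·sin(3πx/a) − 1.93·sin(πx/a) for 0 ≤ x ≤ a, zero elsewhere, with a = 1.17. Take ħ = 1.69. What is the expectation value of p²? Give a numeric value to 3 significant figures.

48.7

p² φ = −ħ² d²φ/dx²; ⟨p²⟩ = −ħ² ∫ φ*·φ'' dx / ∫|φ|² dx.
d²/dx² sin(jπx/a) = −(jπ/a)²·sin(jπx/a); on 0 ≤ x ≤ a, ∫sin²(jπx/a) dx = a/2 and ∫sin(jπx/a)·sin(lπx/a) dx = 0 for j ≠ l, so only diagonal terms survive in ∫|φ|² and ∫φ·φ″; ∫φ·φ′ dx = [φ²/2] between the walls = 0.
State is unnormalized: ∫|φ|² dx = 2.6280, and ∫φ*·(−ħ² φ'') dx = 128.07, so ⟨p²⟩ = 128.07 / 2.6280.
⟨p²⟩ = 48.733.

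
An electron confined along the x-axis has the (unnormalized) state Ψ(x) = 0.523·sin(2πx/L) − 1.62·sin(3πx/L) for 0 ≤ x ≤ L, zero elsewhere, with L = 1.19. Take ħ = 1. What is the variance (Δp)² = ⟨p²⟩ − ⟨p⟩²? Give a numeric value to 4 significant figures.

59.44

Compute ⟨p⟩ and ⟨p²⟩ separately; (Δp)² = ⟨p²⟩ − ⟨p⟩².
d²/dx² sin(jπx/L) = −(jπ/L)²·sin(jπx/L); on 0 ≤ x ≤ L, ∫sin²(jπx/L) dx = L/2 and ∫sin(jπx/L)·sin(lπx/L) dx = 0 for j ≠ l, so only diagonal terms survive in ∫|Ψ|² and ∫Ψ·Ψ″; ∫Ψ·Ψ′ dx = [Ψ²/2] between the walls = 0.
Normalization: ∫|Ψ|² dx = 1.7243.
⟨p⟩ = 0.0000 and ⟨p²⟩ = 59.437.
(Δp)² = 59.437 − (0.0000)² = 59.437.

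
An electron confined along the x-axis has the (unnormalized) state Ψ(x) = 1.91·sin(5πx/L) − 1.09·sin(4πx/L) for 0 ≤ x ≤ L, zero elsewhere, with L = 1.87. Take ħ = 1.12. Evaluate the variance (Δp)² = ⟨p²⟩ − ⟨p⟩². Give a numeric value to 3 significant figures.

80.7

Compute ⟨p⟩ and ⟨p²⟩ separately; (Δp)² = ⟨p²⟩ − ⟨p⟩².
d²/dx² sin(jπx/L) = −(jπ/L)²·sin(jπx/L); on 0 ≤ x ≤ L, ∫sin²(jπx/L) dx = L/2 and ∫sin(jπx/L)·sin(lπx/L) dx = 0 for j ≠ l, so only diagonal terms survive in ∫|Ψ|² and ∫Ψ·Ψ″; ∫Ψ·Ψ′ dx = [Ψ²/2] between the walls = 0.
Normalization: ∫|Ψ|² dx = 4.5218.
⟨p⟩ = 0.0000 and ⟨p²⟩ = 80.682.
(Δp)² = 80.682 − (0.0000)² = 80.682.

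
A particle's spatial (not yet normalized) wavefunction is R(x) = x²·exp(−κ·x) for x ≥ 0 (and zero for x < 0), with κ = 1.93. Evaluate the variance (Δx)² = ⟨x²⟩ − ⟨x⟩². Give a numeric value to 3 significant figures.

0.336

Compute ⟨x⟩ and ⟨x²⟩ separately, then (Δx)² = ⟨x²⟩ − ⟨x⟩².
Every integrand reduces to terms xʲ·e^(−2κx) on [0, ∞); use ∫₀^∞ xʲ·e^(−2κx) dx = j!/(2κ)^(j+1).
Normalization: ∫|R|² dx = 0.028008.
⟨x⟩ = 1.2953 and ⟨x²⟩ = 2.0135.
(Δx)² = 2.0135 − (1.2953)² = 0.33558.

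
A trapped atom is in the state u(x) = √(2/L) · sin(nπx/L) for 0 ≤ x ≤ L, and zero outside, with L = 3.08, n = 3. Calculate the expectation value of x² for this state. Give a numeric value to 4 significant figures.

⟨x²⟩ = ∫ x²·|u|² dx (integrals over the domain).
With sin²θ = (1 − cos2θ)/2 on 0 ≤ x ≤ L: ∫sin²(nπx/L) dx = L/2, ∫x·sin²(nπx/L) dx = L²/4, ∫x²·sin²(nπx/L) dx = L³·(1/6 − 1/(4n²π²)); higher powers xᵏ the same way, integrating xᵏ·cos(2nπx/L) by parts.
⟨x²⟩ = 3.1087.

3.109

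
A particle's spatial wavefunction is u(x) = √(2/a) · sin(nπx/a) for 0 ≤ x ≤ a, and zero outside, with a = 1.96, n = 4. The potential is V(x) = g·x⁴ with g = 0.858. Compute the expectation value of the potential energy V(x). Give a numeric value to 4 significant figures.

2.453

⟨V⟩ = ∫ V(x)·|u|² dx.
With sin²θ = (1 − cos2θ)/2 on 0 ≤ x ≤ a: ∫sin²(nπx/a) dx = a/2, ∫x·sin²(nπx/a) dx = a²/4, ∫x²·sin²(nπx/a) dx = a³·(1/6 − 1/(4n²π²)); higher powers xᵏ the same way, integrating xᵏ·cos(2nπx/a) by parts.
⟨V⟩ = 2.4530.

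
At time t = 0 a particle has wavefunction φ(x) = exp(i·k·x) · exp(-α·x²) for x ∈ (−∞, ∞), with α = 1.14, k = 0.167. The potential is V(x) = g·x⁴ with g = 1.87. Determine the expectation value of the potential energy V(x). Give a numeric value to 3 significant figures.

⟨V⟩ = ∫ V(x)·|φ|² dx / ∫|φ|² dx.
Gaussian moments: ∫x^(2j)·e^(−2αx²) dx = (2j−1)!!/(4α)^j · √(π/(2α)), odd powers integrate to 0; here √(π/(2α)) = 1.1738.
State is unnormalized: ∫|φ|² dx = 1.1738, and ∫φ*·V(x)·φ dx = 0.31669, so ⟨V⟩ = 0.31669 / 1.1738.
⟨V⟩ = 0.26979.

0.270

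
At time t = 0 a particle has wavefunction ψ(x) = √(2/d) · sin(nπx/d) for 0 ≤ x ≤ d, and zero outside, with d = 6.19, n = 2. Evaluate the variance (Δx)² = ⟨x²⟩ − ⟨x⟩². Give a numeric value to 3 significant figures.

2.71

Compute ⟨x⟩ and ⟨x²⟩ separately, then (Δx)² = ⟨x²⟩ − ⟨x⟩².
With sin²θ = (1 − cos2θ)/2 on 0 ≤ x ≤ d: ∫sin²(nπx/d) dx = d/2, ∫x·sin²(nπx/d) dx = d²/4, ∫x²·sin²(nπx/d) dx = d³·(1/6 − 1/(4n²π²)); higher powers xᵏ the same way, integrating xᵏ·cos(2nπx/d) by parts.
⟨x⟩ = 3.0950 and ⟨x²⟩ = 12.287.
(Δx)² = 12.287 − (3.0950)² = 2.7077.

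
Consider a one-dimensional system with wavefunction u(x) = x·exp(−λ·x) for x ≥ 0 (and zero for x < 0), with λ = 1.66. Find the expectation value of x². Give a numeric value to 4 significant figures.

1.089

⟨x²⟩ = ∫ x²·|u|² dx / ∫|u|² dx (integrals over the domain).
Every integrand reduces to terms xʲ·e^(−2λx) on [0, ∞); use ∫₀^∞ xʲ·e^(−2λx) dx = j!/(2λ)^(j+1).
State is unnormalized: ∫|u|² dx = 0.054653, and ∫u*·x²·u dx = 0.059501, so ⟨x²⟩ = 0.059501 / 0.054653.
⟨x²⟩ = 1.0887.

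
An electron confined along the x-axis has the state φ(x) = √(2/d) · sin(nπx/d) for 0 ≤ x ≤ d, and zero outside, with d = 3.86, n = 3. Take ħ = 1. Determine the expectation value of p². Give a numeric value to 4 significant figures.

p² φ = −ħ² d²φ/dx²; ⟨p²⟩ = −ħ² ∫ φ*·φ'' dx.
d/dx sin(nπx/d) = (nπ/d)·cos(nπx/d) and d²/dx² sin(nπx/d) = −(nπ/d)²·sin(nπx/d); on 0 ≤ x ≤ d, ∫sin²(nπx/d) dx = d/2 and ∫sin(nπx/d)·cos(nπx/d) dx = 0.
⟨p²⟩ = 5.9617.

5.962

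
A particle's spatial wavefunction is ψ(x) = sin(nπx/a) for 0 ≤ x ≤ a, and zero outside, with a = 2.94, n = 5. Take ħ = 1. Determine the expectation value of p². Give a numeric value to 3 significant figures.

p² ψ = −ħ² d²ψ/dx²; ⟨p²⟩ = −ħ² ∫ ψ*·ψ'' dx / ∫|ψ|² dx.
d/dx sin(nπx/a) = (nπ/a)·cos(nπx/a) and d²/dx² sin(nπx/a) = −(nπ/a)²·sin(nπx/a); on 0 ≤ x ≤ a, ∫sin²(nπx/a) dx = a/2 and ∫sin(nπx/a)·cos(nπx/a) dx = 0.
State is unnormalized: ∫|ψ|² dx = 1.4700, and ∫ψ*·(−ħ² ψ'') dx = 41.963, so ⟨p²⟩ = 41.963 / 1.4700.
⟨p²⟩ = 28.546.

28.5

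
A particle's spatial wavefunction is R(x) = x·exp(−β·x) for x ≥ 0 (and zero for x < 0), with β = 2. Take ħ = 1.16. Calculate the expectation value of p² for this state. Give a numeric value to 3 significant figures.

5.38

p² R = −ħ² d²R/dx²; ⟨p²⟩ = −ħ² ∫ R*·R'' dx / ∫|R|² dx.
Differentiate x·exp(−β·x) with the product rule; every integrand then reduces to terms xʲ·e^(−2βx) on [0, ∞), with ∫₀^∞ xʲ·e^(−2βx) dx = j!/(2β)^(j+1).
State is unnormalized: ∫|R|² dx = 0.031250, and ∫R*·(−ħ² R'') dx = 0.16820, so ⟨p²⟩ = 0.16820 / 0.031250.
⟨p²⟩ = 5.3824.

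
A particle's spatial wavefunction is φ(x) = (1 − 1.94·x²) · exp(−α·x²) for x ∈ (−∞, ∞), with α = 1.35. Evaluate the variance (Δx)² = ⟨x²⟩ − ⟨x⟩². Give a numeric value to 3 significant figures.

0.216

Compute ⟨x⟩ and ⟨x²⟩ separately, then (Δx)² = ⟨x²⟩ − ⟨x⟩².
Expand each integrand as polynomial × e^(−2αx²) and use ∫x^(2j)·e^(−2αx²) dx = (2j−1)!!/(4α)^j · √(π/(2α)), odd powers → 0; here √(π/(2α)) = 1.0787.
Normalization: ∫|φ|² dx = 0.72130.
⟨x⟩ = 0.0000 and ⟨x²⟩ = 0.21614.
(Δx)² = 0.21614 − (0.0000)² = 0.21614.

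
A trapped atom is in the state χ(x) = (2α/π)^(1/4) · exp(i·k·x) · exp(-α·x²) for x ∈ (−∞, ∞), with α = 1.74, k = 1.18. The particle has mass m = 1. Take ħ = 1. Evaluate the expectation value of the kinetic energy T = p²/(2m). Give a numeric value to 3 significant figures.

1.57

T = −(ħ²/2m) d²/dx², so ⟨T⟩ = −(ħ²/2m) ∫ χ*·χ'' dx; with m = 1.
Gaussian moments: ∫x^(2j)·e^(−2αx²) dx = (2j−1)!!/(4α)^j · √(π/(2α)), odd powers integrate to 0; here √(π/(2α)) = 0.95013. Derivatives: χ′ = (ik − 2αx)·χ, χ″ = ((ik − 2αx)² − 2α)·χ; the odd-in-x pieces drop out.
⟨T⟩ = 1.5662.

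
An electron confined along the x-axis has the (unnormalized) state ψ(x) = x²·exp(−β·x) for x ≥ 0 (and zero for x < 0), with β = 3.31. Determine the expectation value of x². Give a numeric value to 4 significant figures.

0.6846

⟨x²⟩ = ∫ x²·|ψ|² dx / ∫|ψ|² dx (integrals over the domain).
Every integrand reduces to terms xʲ·e^(−2βx) on [0, ∞); use ∫₀^∞ xʲ·e^(−2βx) dx = j!/(2β)^(j+1).
State is unnormalized: ∫|ψ|² dx = 0.0018876, and ∫ψ*·x²·ψ dx = 0.0012922, so ⟨x²⟩ = 0.0012922 / 0.0018876.
⟨x²⟩ = 0.68455.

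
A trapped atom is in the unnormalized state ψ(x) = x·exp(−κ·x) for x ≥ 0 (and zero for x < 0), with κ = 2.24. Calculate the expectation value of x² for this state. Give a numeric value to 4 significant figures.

⟨x²⟩ = ∫ x²·|ψ|² dx / ∫|ψ|² dx (integrals over the domain).
Every integrand reduces to terms xʲ·e^(−2κx) on [0, ∞); use ∫₀^∞ xʲ·e^(−2κx) dx = j!/(2κ)^(j+1).
State is unnormalized: ∫|ψ|² dx = 0.022243, and ∫ψ*·x²·ψ dx = 0.013299, so ⟨x²⟩ = 0.013299 / 0.022243.
⟨x²⟩ = 0.59790.

0.5979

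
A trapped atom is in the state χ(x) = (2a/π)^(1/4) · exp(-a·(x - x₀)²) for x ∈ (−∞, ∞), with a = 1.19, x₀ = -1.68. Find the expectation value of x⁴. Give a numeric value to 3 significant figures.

⟨x⁴⟩ = ∫ x⁴·|χ|² dx (integrals over the domain).
Gaussian moments (u = x − x₀): ∫u^(2j)·e^(−2au²) du = (2j−1)!!/(4a)^j · √(π/(2a)), odd powers integrate to 0; here √(π/(2a)) = 1.1489.
⟨x⁴⟩ = 11.656.

11.7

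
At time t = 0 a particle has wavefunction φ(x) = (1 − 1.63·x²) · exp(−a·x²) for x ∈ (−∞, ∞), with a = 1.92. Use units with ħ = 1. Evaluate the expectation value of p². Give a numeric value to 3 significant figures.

p² φ = −ħ² d²φ/dx²; ⟨p²⟩ = −ħ² ∫ φ*·φ'' dx / ∫|φ|² dx.
Expand each integrand as polynomial × e^(−2ax²) and use ∫x^(2j)·e^(−2ax²) dx = (2j−1)!!/(4a)^j · √(π/(2a)), odd powers → 0; here √(π/(2a)) = 0.90450. Differentiate with the product rule, d/dx e^(−ax²) = −2ax·e^(−ax²).
State is unnormalized: ∫|φ|² dx = 0.64279, and ∫φ*·(−ħ² φ'') dx = 3.0214, so ⟨p²⟩ = 3.0214 / 0.64279.
⟨p²⟩ = 4.7005.

4.70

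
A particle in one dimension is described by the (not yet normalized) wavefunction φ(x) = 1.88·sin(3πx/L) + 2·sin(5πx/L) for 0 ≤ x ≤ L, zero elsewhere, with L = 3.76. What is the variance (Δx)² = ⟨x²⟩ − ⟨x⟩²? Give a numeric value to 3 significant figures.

Compute ⟨x⟩ and ⟨x²⟩ separately, then (Δx)² = ⟨x²⟩ − ⟨x⟩².
On 0 ≤ x ≤ L (j ≠ l): ∫sin²(jπx/L) dx = L/2, ∫sin(jπx/L)·sin(lπx/L) dx = 0; diagonal moments ∫x·sin²(jπx/L) dx = L²/4, ∫x²·sin²(jπx/L) dx = L³·(1/6 − 1/(4j²π²)); cross terms ∫x·sin(jπx/L)·sin(lπx/L) dx = 0 for j + l even and −4jlL²/(π²(j² − l²)²) for j + l odd, ∫x²·sin(jπx/L)·sin(lπx/L) dx = (−1)^(j+l)·4jlL³/(π²(j² − l²)²); higher powers the same way via product-to-sum and parts.
Normalization: ∫|φ|² dx = 14.165.
⟨x⟩ = 1.8800 and ⟨x²⟩ = 5.3302.
(Δx)² = 5.3302 − (1.8800)² = 1.7958.

1.80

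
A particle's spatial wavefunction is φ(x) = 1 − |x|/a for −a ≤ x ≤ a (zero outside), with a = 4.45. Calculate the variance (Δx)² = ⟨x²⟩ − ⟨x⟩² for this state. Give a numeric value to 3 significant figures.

Compute ⟨x⟩ and ⟨x²⟩ separately, then (Δx)² = ⟨x²⟩ − ⟨x⟩².
φ is even, so ∫ over [−a, a] = 2∫₀ᵃ with φ = 1 − x/a there: ∫₀ᵃ (1 − x/a)² dx = a/3, ∫₀ᵃ x²(1 − x/a)² dx = a³/30, ∫₀ᵃ x⁴(1 − x/a)² dx = a⁵/105.
Normalization: ∫|φ|² dx = 2.9667.
⟨x⟩ = 0.0000 and ⟨x²⟩ = 1.9803.
(Δx)² = 1.9803 − (0.0000)² = 1.9803.

1.98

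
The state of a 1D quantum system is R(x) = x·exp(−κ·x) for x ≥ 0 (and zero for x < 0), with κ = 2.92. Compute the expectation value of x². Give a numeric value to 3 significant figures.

⟨x²⟩ = ∫ x²·|R|² dx / ∫|R|² dx (integrals over the domain).
Every integrand reduces to terms xʲ·e^(−2κx) on [0, ∞); use ∫₀^∞ xʲ·e^(−2κx) dx = j!/(2κ)^(j+1).
State is unnormalized: ∫|R|² dx = 0.010041, and ∫R*·x²·R dx = 0.0035330, so ⟨x²⟩ = 0.0035330 / 0.010041.
⟨x²⟩ = 0.35185.

0.352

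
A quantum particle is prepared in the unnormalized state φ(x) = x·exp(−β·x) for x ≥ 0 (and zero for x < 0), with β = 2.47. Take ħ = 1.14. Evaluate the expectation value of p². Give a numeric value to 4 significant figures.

7.929

p² φ = −ħ² d²φ/dx²; ⟨p²⟩ = −ħ² ∫ φ*·φ'' dx / ∫|φ|² dx.
Differentiate x·exp(−β·x) with the product rule; every integrand then reduces to terms xʲ·e^(−2βx) on [0, ∞), with ∫₀^∞ xʲ·e^(−2βx) dx = j!/(2β)^(j+1).
State is unnormalized: ∫|φ|² dx = 0.016590, and ∫φ*·(−ħ² φ'') dx = 0.13154, so ⟨p²⟩ = 0.13154 / 0.016590.
⟨p²⟩ = 7.9287.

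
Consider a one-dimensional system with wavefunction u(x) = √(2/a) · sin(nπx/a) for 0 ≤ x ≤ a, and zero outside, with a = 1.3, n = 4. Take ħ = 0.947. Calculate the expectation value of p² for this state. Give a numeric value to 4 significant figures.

83.80

p² u = −ħ² d²u/dx²; ⟨p²⟩ = −ħ² ∫ u*·u'' dx.
d/dx sin(nπx/a) = (nπ/a)·cos(nπx/a) and d²/dx² sin(nπx/a) = −(nπ/a)²·sin(nπx/a); on 0 ≤ x ≤ a, ∫sin²(nπx/a) dx = a/2 and ∫sin(nπx/a)·cos(nπx/a) dx = 0.
⟨p²⟩ = 83.798.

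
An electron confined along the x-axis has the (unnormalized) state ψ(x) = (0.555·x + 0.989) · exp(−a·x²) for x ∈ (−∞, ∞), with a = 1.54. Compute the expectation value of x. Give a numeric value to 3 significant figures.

⟨x⟩ = ∫ x·|ψ|² dx / ∫|ψ|² dx (integrals over the domain).
Expand each integrand as polynomial × e^(−2ax²) and use ∫x^(2j)·e^(−2ax²) dx = (2j−1)!!/(4a)^j · √(π/(2a)), odd powers → 0; here √(π/(2a)) = 1.0099.
State is unnormalized: ∫|ψ|² dx = 1.0384, and ∫ψ*·x·ψ dx = 0.17999, so ⟨x⟩ = 0.17999 / 1.0384.
⟨x⟩ = 0.17334.

0.173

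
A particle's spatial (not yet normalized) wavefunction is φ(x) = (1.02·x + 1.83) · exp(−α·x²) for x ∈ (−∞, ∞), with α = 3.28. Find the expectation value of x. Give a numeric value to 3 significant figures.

0.0830

⟨x⟩ = ∫ x·|φ|² dx / ∫|φ|² dx (integrals over the domain).
Expand each integrand as polynomial × e^(−2αx²) and use ∫x^(2j)·e^(−2αx²) dx = (2j−1)!!/(4α)^j · √(π/(2α)), odd powers → 0; here √(π/(2α)) = 0.69203.
State is unnormalized: ∫|φ|² dx = 2.3724, and ∫φ*·x·φ dx = 0.19691, so ⟨x⟩ = 0.19691 / 2.3724.
⟨x⟩ = 0.083001.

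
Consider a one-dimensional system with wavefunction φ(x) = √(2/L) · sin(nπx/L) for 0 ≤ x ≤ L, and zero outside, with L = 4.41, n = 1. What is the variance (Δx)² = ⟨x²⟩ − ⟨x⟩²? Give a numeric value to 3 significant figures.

0.635

Compute ⟨x⟩ and ⟨x²⟩ separately, then (Δx)² = ⟨x²⟩ − ⟨x⟩².
With sin²θ = (1 − cos2θ)/2 on 0 ≤ x ≤ L: ∫sin²(nπx/L) dx = L/2, ∫x·sin²(nπx/L) dx = L²/4, ∫x²·sin²(nπx/L) dx = L³·(1/6 − 1/(4n²π²)); higher powers xᵏ the same way, integrating xᵏ·cos(2nπx/L) by parts.
⟨x⟩ = 2.2050 and ⟨x²⟩ = 5.4974.
(Δx)² = 5.4974 − (2.2050)² = 0.63542.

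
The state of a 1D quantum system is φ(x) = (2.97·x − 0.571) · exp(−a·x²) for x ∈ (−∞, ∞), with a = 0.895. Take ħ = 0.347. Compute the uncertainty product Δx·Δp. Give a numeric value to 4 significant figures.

Δx = √(⟨x²⟩−⟨x⟩²), Δp = √(⟨p²⟩−⟨p⟩²).
Expand each integrand as polynomial × e^(−2ax²) and use ∫x^(2j)·e^(−2ax²) dx = (2j−1)!!/(4a)^j · √(π/(2a)), odd powers → 0; here √(π/(2a)) = 1.3248. Differentiate with the product rule, d/dx e^(−ax²) = −2ax·e^(−ax²).
Normalization: ∫|φ|² dx = 3.6961.
⟨x⟩ = -0.33958, ⟨x²⟩ = 0.77270 ⇒ Δx = 0.81080.
⟨p⟩ = 0.0000, ⟨p²⟩ = 0.29811 ⇒ Δp = 0.54600.
Δx·Δp = 0.44269.

0.4427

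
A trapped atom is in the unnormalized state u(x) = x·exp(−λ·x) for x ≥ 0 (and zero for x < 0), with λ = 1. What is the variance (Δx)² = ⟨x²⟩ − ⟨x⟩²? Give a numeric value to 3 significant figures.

Compute ⟨x⟩ and ⟨x²⟩ separately, then (Δx)² = ⟨x²⟩ − ⟨x⟩².
Every integrand reduces to terms xʲ·e^(−2λx) on [0, ∞); use ∫₀^∞ xʲ·e^(−2λx) dx = j!/(2λ)^(j+1).
Normalization: ∫|u|² dx = 0.25000.
⟨x⟩ = 1.5000 and ⟨x²⟩ = 3.0000.
(Δx)² = 3.0000 − (1.5000)² = 0.75000.

0.750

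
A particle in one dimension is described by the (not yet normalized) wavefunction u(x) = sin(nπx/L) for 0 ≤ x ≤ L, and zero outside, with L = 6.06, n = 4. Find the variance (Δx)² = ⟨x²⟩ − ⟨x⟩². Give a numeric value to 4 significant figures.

Compute ⟨x⟩ and ⟨x²⟩ separately, then (Δx)² = ⟨x²⟩ − ⟨x⟩².
With sin²θ = (1 − cos2θ)/2 on 0 ≤ x ≤ L: ∫sin²(nπx/L) dx = L/2, ∫x·sin²(nπx/L) dx = L²/4, ∫x²·sin²(nπx/L) dx = L³·(1/6 − 1/(4n²π²)); higher powers xᵏ the same way, integrating xᵏ·cos(2nπx/L) by parts.
Normalization: ∫|u|² dx = 3.0300.
⟨x⟩ = 3.0300 and ⟨x²⟩ = 12.125.
(Δx)² = 12.125 − (3.0300)² = 2.9440.

2.944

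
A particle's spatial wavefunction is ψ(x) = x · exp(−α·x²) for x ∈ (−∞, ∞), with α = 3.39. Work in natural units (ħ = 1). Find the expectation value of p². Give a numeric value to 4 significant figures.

10.17

p² ψ = −ħ² d²ψ/dx²; ⟨p²⟩ = −ħ² ∫ ψ*·ψ'' dx / ∫|ψ|² dx.
Expand each integrand as polynomial × e^(−2αx²) and use ∫x^(2j)·e^(−2αx²) dx = (2j−1)!!/(4α)^j · √(π/(2α)), odd powers → 0; here √(π/(2α)) = 0.68071. Differentiate with the product rule, d/dx e^(−αx²) = −2αx·e^(−αx²).
State is unnormalized: ∫|ψ|² dx = 0.050200, and ∫ψ*·(−ħ² ψ'') dx = 0.51053, so ⟨p²⟩ = 0.51053 / 0.050200.
⟨p²⟩ = 10.170.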